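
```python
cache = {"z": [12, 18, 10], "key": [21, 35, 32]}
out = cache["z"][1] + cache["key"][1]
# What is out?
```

Trace (tracking out):
cache = {'z': [12, 18, 10], 'key': [21, 35, 32]}  # -> cache = {'z': [12, 18, 10], 'key': [21, 35, 32]}
out = cache['z'][1] + cache['key'][1]  # -> out = 53

Answer: 53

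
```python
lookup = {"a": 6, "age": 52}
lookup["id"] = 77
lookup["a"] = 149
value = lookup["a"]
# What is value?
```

Trace (tracking value):
lookup = {'a': 6, 'age': 52}  # -> lookup = {'a': 6, 'age': 52}
lookup['id'] = 77  # -> lookup = {'a': 6, 'age': 52, 'id': 77}
lookup['a'] = 149  # -> lookup = {'a': 149, 'age': 52, 'id': 77}
value = lookup['a']  # -> value = 149

Answer: 149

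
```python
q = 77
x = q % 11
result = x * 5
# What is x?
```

Trace (tracking x):
q = 77  # -> q = 77
x = q % 11  # -> x = 0
result = x * 5  # -> result = 0

Answer: 0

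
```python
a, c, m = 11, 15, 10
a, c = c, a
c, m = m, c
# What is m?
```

Trace (tracking m):
a, c, m = (11, 15, 10)  # -> a = 11, c = 15, m = 10
a, c = (c, a)  # -> a = 15, c = 11
c, m = (m, c)  # -> c = 10, m = 11

Answer: 11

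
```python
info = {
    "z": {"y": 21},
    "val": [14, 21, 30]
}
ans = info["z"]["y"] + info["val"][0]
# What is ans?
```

Trace (tracking ans):
info = {'z': {'y': 21}, 'val': [14, 21, 30]}  # -> info = {'z': {'y': 21}, 'val': [14, 21, 30]}
ans = info['z']['y'] + info['val'][0]  # -> ans = 35

Answer: 35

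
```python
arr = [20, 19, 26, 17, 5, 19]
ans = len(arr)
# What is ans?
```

Trace (tracking ans):
arr = [20, 19, 26, 17, 5, 19]  # -> arr = [20, 19, 26, 17, 5, 19]
ans = len(arr)  # -> ans = 6

Answer: 6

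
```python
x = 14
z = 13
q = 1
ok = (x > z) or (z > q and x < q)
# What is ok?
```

Answer: True

Derivation:
Trace (tracking ok):
x = 14  # -> x = 14
z = 13  # -> z = 13
q = 1  # -> q = 1
ok = x > z or (z > q and x < q)  # -> ok = True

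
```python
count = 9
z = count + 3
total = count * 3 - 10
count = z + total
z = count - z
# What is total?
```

Answer: 17

Derivation:
Trace (tracking total):
count = 9  # -> count = 9
z = count + 3  # -> z = 12
total = count * 3 - 10  # -> total = 17
count = z + total  # -> count = 29
z = count - z  # -> z = 17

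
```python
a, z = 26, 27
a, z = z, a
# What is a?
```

Answer: 27

Derivation:
Trace (tracking a):
a, z = (26, 27)  # -> a = 26, z = 27
a, z = (z, a)  # -> a = 27, z = 26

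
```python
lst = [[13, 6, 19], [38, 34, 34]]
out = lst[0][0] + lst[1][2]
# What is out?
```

Trace (tracking out):
lst = [[13, 6, 19], [38, 34, 34]]  # -> lst = [[13, 6, 19], [38, 34, 34]]
out = lst[0][0] + lst[1][2]  # -> out = 47

Answer: 47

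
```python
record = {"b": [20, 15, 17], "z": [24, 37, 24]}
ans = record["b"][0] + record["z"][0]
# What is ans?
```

Answer: 44

Derivation:
Trace (tracking ans):
record = {'b': [20, 15, 17], 'z': [24, 37, 24]}  # -> record = {'b': [20, 15, 17], 'z': [24, 37, 24]}
ans = record['b'][0] + record['z'][0]  # -> ans = 44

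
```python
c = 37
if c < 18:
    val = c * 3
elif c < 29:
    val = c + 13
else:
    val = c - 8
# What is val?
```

Trace (tracking val):
c = 37  # -> c = 37
if c < 18:  # condition is False
elif c < 29:  # condition is False
else:
    val = c - 8  # -> val = 29

Answer: 29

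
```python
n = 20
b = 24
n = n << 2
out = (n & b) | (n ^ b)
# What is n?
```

Trace (tracking n):
n = 20  # -> n = 20
b = 24  # -> b = 24
n = n << 2  # -> n = 80
out = n & b | n ^ b  # -> out = 88

Answer: 80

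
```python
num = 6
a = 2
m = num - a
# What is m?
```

Answer: 4

Derivation:
Trace (tracking m):
num = 6  # -> num = 6
a = 2  # -> a = 2
m = num - a  # -> m = 4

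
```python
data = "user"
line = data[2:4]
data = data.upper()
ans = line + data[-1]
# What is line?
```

Trace (tracking line):
data = 'user'  # -> data = 'user'
line = data[2:4]  # -> line = 'er'
data = data.upper()  # -> data = 'USER'
ans = line + data[-1]  # -> ans = 'erR'

Answer: 'er'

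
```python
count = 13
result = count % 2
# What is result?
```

Answer: 1

Derivation:
Trace (tracking result):
count = 13  # -> count = 13
result = count % 2  # -> result = 1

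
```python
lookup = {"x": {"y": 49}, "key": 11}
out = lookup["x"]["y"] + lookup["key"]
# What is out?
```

Trace (tracking out):
lookup = {'x': {'y': 49}, 'key': 11}  # -> lookup = {'x': {'y': 49}, 'key': 11}
out = lookup['x']['y'] + lookup['key']  # -> out = 60

Answer: 60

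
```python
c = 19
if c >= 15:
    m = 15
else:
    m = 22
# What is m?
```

Answer: 15

Derivation:
Trace (tracking m):
c = 19  # -> c = 19
if c >= 15:  # condition is True
    m = 15  # -> m = 15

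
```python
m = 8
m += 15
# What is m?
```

Answer: 23

Derivation:
Trace (tracking m):
m = 8  # -> m = 8
m += 15  # -> m = 23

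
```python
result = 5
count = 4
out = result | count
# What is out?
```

Answer: 5

Derivation:
Trace (tracking out):
result = 5  # -> result = 5
count = 4  # -> count = 4
out = result | count  # -> out = 5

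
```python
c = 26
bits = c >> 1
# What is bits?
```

Trace (tracking bits):
c = 26  # -> c = 26
bits = c >> 1  # -> bits = 13

Answer: 13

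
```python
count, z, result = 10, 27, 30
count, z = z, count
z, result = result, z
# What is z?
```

Trace (tracking z):
count, z, result = (10, 27, 30)  # -> count = 10, z = 27, result = 30
count, z = (z, count)  # -> count = 27, z = 10
z, result = (result, z)  # -> z = 30, result = 10

Answer: 30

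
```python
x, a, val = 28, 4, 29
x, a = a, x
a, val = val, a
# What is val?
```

Answer: 28

Derivation:
Trace (tracking val):
x, a, val = (28, 4, 29)  # -> x = 28, a = 4, val = 29
x, a = (a, x)  # -> x = 4, a = 28
a, val = (val, a)  # -> a = 29, val = 28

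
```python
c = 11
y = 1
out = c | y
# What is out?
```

Answer: 11

Derivation:
Trace (tracking out):
c = 11  # -> c = 11
y = 1  # -> y = 1
out = c | y  # -> out = 11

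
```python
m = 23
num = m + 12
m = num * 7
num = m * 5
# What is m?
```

Answer: 245

Derivation:
Trace (tracking m):
m = 23  # -> m = 23
num = m + 12  # -> num = 35
m = num * 7  # -> m = 245
num = m * 5  # -> num = 1225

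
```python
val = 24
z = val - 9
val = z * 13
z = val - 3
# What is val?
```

Answer: 195

Derivation:
Trace (tracking val):
val = 24  # -> val = 24
z = val - 9  # -> z = 15
val = z * 13  # -> val = 195
z = val - 3  # -> z = 192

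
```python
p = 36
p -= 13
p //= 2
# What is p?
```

Trace (tracking p):
p = 36  # -> p = 36
p -= 13  # -> p = 23
p //= 2  # -> p = 11

Answer: 11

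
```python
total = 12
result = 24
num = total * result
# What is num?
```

Trace (tracking num):
total = 12  # -> total = 12
result = 24  # -> result = 24
num = total * result  # -> num = 288

Answer: 288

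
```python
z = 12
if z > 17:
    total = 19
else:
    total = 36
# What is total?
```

Trace (tracking total):
z = 12  # -> z = 12
if z > 17:  # condition is False
else:
    total = 36  # -> total = 36

Answer: 36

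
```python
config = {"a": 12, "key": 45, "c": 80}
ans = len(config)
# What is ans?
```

Answer: 3

Derivation:
Trace (tracking ans):
config = {'a': 12, 'key': 45, 'c': 80}  # -> config = {'a': 12, 'key': 45, 'c': 80}
ans = len(config)  # -> ans = 3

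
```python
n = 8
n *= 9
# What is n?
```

Answer: 72

Derivation:
Trace (tracking n):
n = 8  # -> n = 8
n *= 9  # -> n = 72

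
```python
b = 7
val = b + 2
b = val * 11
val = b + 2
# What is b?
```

Trace (tracking b):
b = 7  # -> b = 7
val = b + 2  # -> val = 9
b = val * 11  # -> b = 99
val = b + 2  # -> val = 101

Answer: 99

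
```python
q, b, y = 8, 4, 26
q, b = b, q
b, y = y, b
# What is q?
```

Trace (tracking q):
q, b, y = (8, 4, 26)  # -> q = 8, b = 4, y = 26
q, b = (b, q)  # -> q = 4, b = 8
b, y = (y, b)  # -> b = 26, y = 8

Answer: 4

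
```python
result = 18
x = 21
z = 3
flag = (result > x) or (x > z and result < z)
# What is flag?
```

Trace (tracking flag):
result = 18  # -> result = 18
x = 21  # -> x = 21
z = 3  # -> z = 3
flag = result > x or (x > z and result < z)  # -> flag = False

Answer: False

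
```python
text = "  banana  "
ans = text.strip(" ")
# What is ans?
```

Answer: 'banana'

Derivation:
Trace (tracking ans):
text = '  banana  '  # -> text = '  banana  '
ans = text.strip(' ')  # -> ans = 'banana'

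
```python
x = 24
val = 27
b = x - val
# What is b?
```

Trace (tracking b):
x = 24  # -> x = 24
val = 27  # -> val = 27
b = x - val  # -> b = -3

Answer: -3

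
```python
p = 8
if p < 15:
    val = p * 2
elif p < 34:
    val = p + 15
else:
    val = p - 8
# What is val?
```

Answer: 16

Derivation:
Trace (tracking val):
p = 8  # -> p = 8
if p < 15:  # condition is True
    val = p * 2  # -> val = 16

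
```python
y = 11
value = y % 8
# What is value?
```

Answer: 3

Derivation:
Trace (tracking value):
y = 11  # -> y = 11
value = y % 8  # -> value = 3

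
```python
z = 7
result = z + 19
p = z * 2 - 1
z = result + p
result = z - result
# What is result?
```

Answer: 13

Derivation:
Trace (tracking result):
z = 7  # -> z = 7
result = z + 19  # -> result = 26
p = z * 2 - 1  # -> p = 13
z = result + p  # -> z = 39
result = z - result  # -> result = 13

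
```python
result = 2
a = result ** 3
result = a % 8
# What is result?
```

Answer: 0

Derivation:
Trace (tracking result):
result = 2  # -> result = 2
a = result ** 3  # -> a = 8
result = a % 8  # -> result = 0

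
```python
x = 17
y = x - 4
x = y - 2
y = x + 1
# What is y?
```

Answer: 12

Derivation:
Trace (tracking y):
x = 17  # -> x = 17
y = x - 4  # -> y = 13
x = y - 2  # -> x = 11
y = x + 1  # -> y = 12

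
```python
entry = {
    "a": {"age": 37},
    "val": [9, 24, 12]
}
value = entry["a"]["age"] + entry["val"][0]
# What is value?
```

Trace (tracking value):
entry = {'a': {'age': 37}, 'val': [9, 24, 12]}  # -> entry = {'a': {'age': 37}, 'val': [9, 24, 12]}
value = entry['a']['age'] + entry['val'][0]  # -> value = 46

Answer: 46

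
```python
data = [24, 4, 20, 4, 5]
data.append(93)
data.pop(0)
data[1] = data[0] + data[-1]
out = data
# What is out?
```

Trace (tracking out):
data = [24, 4, 20, 4, 5]  # -> data = [24, 4, 20, 4, 5]
data.append(93)  # -> data = [24, 4, 20, 4, 5, 93]
data.pop(0)  # -> data = [4, 20, 4, 5, 93]
data[1] = data[0] + data[-1]  # -> data = [4, 97, 4, 5, 93]
out = data  # -> out = [4, 97, 4, 5, 93]

Answer: [4, 97, 4, 5, 93]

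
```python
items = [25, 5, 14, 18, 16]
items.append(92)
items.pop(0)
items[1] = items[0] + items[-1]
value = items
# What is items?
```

Answer: [5, 97, 18, 16, 92]

Derivation:
Trace (tracking items):
items = [25, 5, 14, 18, 16]  # -> items = [25, 5, 14, 18, 16]
items.append(92)  # -> items = [25, 5, 14, 18, 16, 92]
items.pop(0)  # -> items = [5, 14, 18, 16, 92]
items[1] = items[0] + items[-1]  # -> items = [5, 97, 18, 16, 92]
value = items  # -> value = [5, 97, 18, 16, 92]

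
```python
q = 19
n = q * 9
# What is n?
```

Trace (tracking n):
q = 19  # -> q = 19
n = q * 9  # -> n = 171

Answer: 171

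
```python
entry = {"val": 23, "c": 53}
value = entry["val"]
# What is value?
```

Answer: 23

Derivation:
Trace (tracking value):
entry = {'val': 23, 'c': 53}  # -> entry = {'val': 23, 'c': 53}
value = entry['val']  # -> value = 23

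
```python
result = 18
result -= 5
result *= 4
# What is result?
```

Answer: 52

Derivation:
Trace (tracking result):
result = 18  # -> result = 18
result -= 5  # -> result = 13
result *= 4  # -> result = 52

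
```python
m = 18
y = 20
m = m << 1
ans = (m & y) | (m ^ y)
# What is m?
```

Trace (tracking m):
m = 18  # -> m = 18
y = 20  # -> y = 20
m = m << 1  # -> m = 36
ans = m & y | m ^ y  # -> ans = 52

Answer: 36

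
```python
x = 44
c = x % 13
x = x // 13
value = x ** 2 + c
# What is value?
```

Answer: 14

Derivation:
Trace (tracking value):
x = 44  # -> x = 44
c = x % 13  # -> c = 5
x = x // 13  # -> x = 3
value = x ** 2 + c  # -> value = 14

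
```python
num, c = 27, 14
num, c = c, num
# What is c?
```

Trace (tracking c):
num, c = (27, 14)  # -> num = 27, c = 14
num, c = (c, num)  # -> num = 14, c = 27

Answer: 27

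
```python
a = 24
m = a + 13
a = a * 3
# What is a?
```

Answer: 72

Derivation:
Trace (tracking a):
a = 24  # -> a = 24
m = a + 13  # -> m = 37
a = a * 3  # -> a = 72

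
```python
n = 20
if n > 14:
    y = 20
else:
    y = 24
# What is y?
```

Answer: 20

Derivation:
Trace (tracking y):
n = 20  # -> n = 20
if n > 14:  # condition is True
    y = 20  # -> y = 20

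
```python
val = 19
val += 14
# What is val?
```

Trace (tracking val):
val = 19  # -> val = 19
val += 14  # -> val = 33

Answer: 33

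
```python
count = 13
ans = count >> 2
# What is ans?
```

Answer: 3

Derivation:
Trace (tracking ans):
count = 13  # -> count = 13
ans = count >> 2  # -> ans = 3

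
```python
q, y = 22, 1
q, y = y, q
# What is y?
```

Answer: 22

Derivation:
Trace (tracking y):
q, y = (22, 1)  # -> q = 22, y = 1
q, y = (y, q)  # -> q = 1, y = 22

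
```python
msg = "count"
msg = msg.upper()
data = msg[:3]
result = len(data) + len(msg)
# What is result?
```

Answer: 8

Derivation:
Trace (tracking result):
msg = 'count'  # -> msg = 'count'
msg = msg.upper()  # -> msg = 'COUNT'
data = msg[:3]  # -> data = 'COU'
result = len(data) + len(msg)  # -> result = 8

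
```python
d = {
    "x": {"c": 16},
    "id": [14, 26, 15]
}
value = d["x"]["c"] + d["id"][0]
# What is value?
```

Answer: 30

Derivation:
Trace (tracking value):
d = {'x': {'c': 16}, 'id': [14, 26, 15]}  # -> d = {'x': {'c': 16}, 'id': [14, 26, 15]}
value = d['x']['c'] + d['id'][0]  # -> value = 30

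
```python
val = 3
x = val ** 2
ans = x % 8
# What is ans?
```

Answer: 1

Derivation:
Trace (tracking ans):
val = 3  # -> val = 3
x = val ** 2  # -> x = 9
ans = x % 8  # -> ans = 1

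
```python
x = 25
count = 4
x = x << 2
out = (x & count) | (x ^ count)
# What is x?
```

Trace (tracking x):
x = 25  # -> x = 25
count = 4  # -> count = 4
x = x << 2  # -> x = 100
out = x & count | x ^ count  # -> out = 100

Answer: 100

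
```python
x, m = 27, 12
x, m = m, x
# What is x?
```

Trace (tracking x):
x, m = (27, 12)  # -> x = 27, m = 12
x, m = (m, x)  # -> x = 12, m = 27

Answer: 12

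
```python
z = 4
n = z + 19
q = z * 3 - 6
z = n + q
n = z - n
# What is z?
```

Answer: 29

Derivation:
Trace (tracking z):
z = 4  # -> z = 4
n = z + 19  # -> n = 23
q = z * 3 - 6  # -> q = 6
z = n + q  # -> z = 29
n = z - n  # -> n = 6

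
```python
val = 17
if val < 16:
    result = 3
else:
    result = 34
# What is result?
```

Trace (tracking result):
val = 17  # -> val = 17
if val < 16:  # condition is False
else:
    result = 34  # -> result = 34

Answer: 34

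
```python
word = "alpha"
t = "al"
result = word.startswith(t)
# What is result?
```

Trace (tracking result):
word = 'alpha'  # -> word = 'alpha'
t = 'al'  # -> t = 'al'
result = word.startswith(t)  # -> result = True

Answer: True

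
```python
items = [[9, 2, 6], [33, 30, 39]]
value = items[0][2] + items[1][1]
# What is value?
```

Trace (tracking value):
items = [[9, 2, 6], [33, 30, 39]]  # -> items = [[9, 2, 6], [33, 30, 39]]
value = items[0][2] + items[1][1]  # -> value = 36

Answer: 36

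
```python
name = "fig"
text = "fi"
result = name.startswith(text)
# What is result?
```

Answer: True

Derivation:
Trace (tracking result):
name = 'fig'  # -> name = 'fig'
text = 'fi'  # -> text = 'fi'
result = name.startswith(text)  # -> result = True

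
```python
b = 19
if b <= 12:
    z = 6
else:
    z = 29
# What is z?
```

Answer: 29

Derivation:
Trace (tracking z):
b = 19  # -> b = 19
if b <= 12:  # condition is False
else:
    z = 29  # -> z = 29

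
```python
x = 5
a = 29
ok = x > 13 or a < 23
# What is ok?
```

Answer: False

Derivation:
Trace (tracking ok):
x = 5  # -> x = 5
a = 29  # -> a = 29
ok = x > 13 or a < 23  # -> ok = False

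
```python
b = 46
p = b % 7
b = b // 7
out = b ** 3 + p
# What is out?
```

Answer: 220

Derivation:
Trace (tracking out):
b = 46  # -> b = 46
p = b % 7  # -> p = 4
b = b // 7  # -> b = 6
out = b ** 3 + p  # -> out = 220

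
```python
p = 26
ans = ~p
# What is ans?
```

Trace (tracking ans):
p = 26  # -> p = 26
ans = ~p  # -> ans = -27

Answer: -27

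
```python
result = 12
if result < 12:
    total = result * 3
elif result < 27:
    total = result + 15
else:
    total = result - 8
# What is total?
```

Trace (tracking total):
result = 12  # -> result = 12
if result < 12:  # condition is False
elif result < 27:  # condition is True
    total = result + 15  # -> total = 27

Answer: 27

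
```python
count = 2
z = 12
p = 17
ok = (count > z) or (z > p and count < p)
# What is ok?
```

Answer: False

Derivation:
Trace (tracking ok):
count = 2  # -> count = 2
z = 12  # -> z = 12
p = 17  # -> p = 17
ok = count > z or (z > p and count < p)  # -> ok = False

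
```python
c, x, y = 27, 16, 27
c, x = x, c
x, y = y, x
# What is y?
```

Trace (tracking y):
c, x, y = (27, 16, 27)  # -> c = 27, x = 16, y = 27
c, x = (x, c)  # -> c = 16, x = 27
x, y = (y, x)  # -> x = 27, y = 27

Answer: 27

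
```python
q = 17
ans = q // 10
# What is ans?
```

Answer: 1

Derivation:
Trace (tracking ans):
q = 17  # -> q = 17
ans = q // 10  # -> ans = 1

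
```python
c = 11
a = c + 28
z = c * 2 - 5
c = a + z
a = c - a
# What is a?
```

Answer: 17

Derivation:
Trace (tracking a):
c = 11  # -> c = 11
a = c + 28  # -> a = 39
z = c * 2 - 5  # -> z = 17
c = a + z  # -> c = 56
a = c - a  # -> a = 17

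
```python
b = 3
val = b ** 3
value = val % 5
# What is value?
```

Answer: 2

Derivation:
Trace (tracking value):
b = 3  # -> b = 3
val = b ** 3  # -> val = 27
value = val % 5  # -> value = 2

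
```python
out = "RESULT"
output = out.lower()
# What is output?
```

Trace (tracking output):
out = 'RESULT'  # -> out = 'RESULT'
output = out.lower()  # -> output = 'result'

Answer: 'result'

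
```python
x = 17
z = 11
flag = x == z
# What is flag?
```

Trace (tracking flag):
x = 17  # -> x = 17
z = 11  # -> z = 11
flag = x == z  # -> flag = False

Answer: False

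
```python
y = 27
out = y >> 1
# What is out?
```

Answer: 13

Derivation:
Trace (tracking out):
y = 27  # -> y = 27
out = y >> 1  # -> out = 13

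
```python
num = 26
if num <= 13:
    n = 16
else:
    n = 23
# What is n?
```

Answer: 23

Derivation:
Trace (tracking n):
num = 26  # -> num = 26
if num <= 13:  # condition is False
else:
    n = 23  # -> n = 23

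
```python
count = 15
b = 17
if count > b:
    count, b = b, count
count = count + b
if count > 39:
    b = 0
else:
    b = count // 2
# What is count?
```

Trace (tracking count):
count = 15  # -> count = 15
b = 17  # -> b = 17
if count > b:  # condition is False
count = count + b  # -> count = 32
if count > 39:  # condition is False
else:
    b = count // 2  # -> b = 16

Answer: 32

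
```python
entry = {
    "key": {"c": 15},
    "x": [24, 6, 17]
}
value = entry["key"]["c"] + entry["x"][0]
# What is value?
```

Answer: 39

Derivation:
Trace (tracking value):
entry = {'key': {'c': 15}, 'x': [24, 6, 17]}  # -> entry = {'key': {'c': 15}, 'x': [24, 6, 17]}
value = entry['key']['c'] + entry['x'][0]  # -> value = 39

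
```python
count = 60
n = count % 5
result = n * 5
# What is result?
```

Answer: 0

Derivation:
Trace (tracking result):
count = 60  # -> count = 60
n = count % 5  # -> n = 0
result = n * 5  # -> result = 0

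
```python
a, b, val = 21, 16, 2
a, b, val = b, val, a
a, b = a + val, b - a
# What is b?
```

Trace (tracking b):
a, b, val = (21, 16, 2)  # -> a = 21, b = 16, val = 2
a, b, val = (b, val, a)  # -> a = 16, b = 2, val = 21
a, b = (a + val, b - a)  # -> a = 37, b = -14

Answer: -14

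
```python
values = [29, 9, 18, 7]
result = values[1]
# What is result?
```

Answer: 9

Derivation:
Trace (tracking result):
values = [29, 9, 18, 7]  # -> values = [29, 9, 18, 7]
result = values[1]  # -> result = 9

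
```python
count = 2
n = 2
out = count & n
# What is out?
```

Trace (tracking out):
count = 2  # -> count = 2
n = 2  # -> n = 2
out = count & n  # -> out = 2

Answer: 2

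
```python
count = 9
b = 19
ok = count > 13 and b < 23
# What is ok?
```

Answer: False

Derivation:
Trace (tracking ok):
count = 9  # -> count = 9
b = 19  # -> b = 19
ok = count > 13 and b < 23  # -> ok = False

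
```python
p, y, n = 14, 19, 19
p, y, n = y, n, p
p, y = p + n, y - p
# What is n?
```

Answer: 14

Derivation:
Trace (tracking n):
p, y, n = (14, 19, 19)  # -> p = 14, y = 19, n = 19
p, y, n = (y, n, p)  # -> p = 19, y = 19, n = 14
p, y = (p + n, y - p)  # -> p = 33, y = 0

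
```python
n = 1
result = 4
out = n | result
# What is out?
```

Trace (tracking out):
n = 1  # -> n = 1
result = 4  # -> result = 4
out = n | result  # -> out = 5

Answer: 5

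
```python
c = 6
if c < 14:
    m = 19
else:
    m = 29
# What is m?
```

Trace (tracking m):
c = 6  # -> c = 6
if c < 14:  # condition is True
    m = 19  # -> m = 19

Answer: 19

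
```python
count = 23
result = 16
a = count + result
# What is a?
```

Trace (tracking a):
count = 23  # -> count = 23
result = 16  # -> result = 16
a = count + result  # -> a = 39

Answer: 39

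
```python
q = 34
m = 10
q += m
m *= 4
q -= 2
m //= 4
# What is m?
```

Answer: 10

Derivation:
Trace (tracking m):
q = 34  # -> q = 34
m = 10  # -> m = 10
q += m  # -> q = 44
m *= 4  # -> m = 40
q -= 2  # -> q = 42
m //= 4  # -> m = 10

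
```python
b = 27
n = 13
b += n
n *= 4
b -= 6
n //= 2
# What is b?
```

Trace (tracking b):
b = 27  # -> b = 27
n = 13  # -> n = 13
b += n  # -> b = 40
n *= 4  # -> n = 52
b -= 6  # -> b = 34
n //= 2  # -> n = 26

Answer: 34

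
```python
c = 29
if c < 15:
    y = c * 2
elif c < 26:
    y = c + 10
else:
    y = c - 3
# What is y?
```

Trace (tracking y):
c = 29  # -> c = 29
if c < 15:  # condition is False
elif c < 26:  # condition is False
else:
    y = c - 3  # -> y = 26

Answer: 26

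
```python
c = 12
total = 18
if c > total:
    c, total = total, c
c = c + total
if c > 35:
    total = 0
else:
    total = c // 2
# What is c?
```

Trace (tracking c):
c = 12  # -> c = 12
total = 18  # -> total = 18
if c > total:  # condition is False
c = c + total  # -> c = 30
if c > 35:  # condition is False
else:
    total = c // 2  # -> total = 15

Answer: 30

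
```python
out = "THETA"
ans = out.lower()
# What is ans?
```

Answer: 'theta'

Derivation:
Trace (tracking ans):
out = 'THETA'  # -> out = 'THETA'
ans = out.lower()  # -> ans = 'theta'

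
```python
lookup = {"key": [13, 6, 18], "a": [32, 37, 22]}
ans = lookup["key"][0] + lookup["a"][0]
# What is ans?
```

Trace (tracking ans):
lookup = {'key': [13, 6, 18], 'a': [32, 37, 22]}  # -> lookup = {'key': [13, 6, 18], 'a': [32, 37, 22]}
ans = lookup['key'][0] + lookup['a'][0]  # -> ans = 45

Answer: 45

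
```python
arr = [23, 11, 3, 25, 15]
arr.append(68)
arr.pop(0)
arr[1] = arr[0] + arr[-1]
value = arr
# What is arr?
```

Answer: [11, 79, 25, 15, 68]

Derivation:
Trace (tracking arr):
arr = [23, 11, 3, 25, 15]  # -> arr = [23, 11, 3, 25, 15]
arr.append(68)  # -> arr = [23, 11, 3, 25, 15, 68]
arr.pop(0)  # -> arr = [11, 3, 25, 15, 68]
arr[1] = arr[0] + arr[-1]  # -> arr = [11, 79, 25, 15, 68]
value = arr  # -> value = [11, 79, 25, 15, 68]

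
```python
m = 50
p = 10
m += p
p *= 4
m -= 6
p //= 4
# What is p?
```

Answer: 10

Derivation:
Trace (tracking p):
m = 50  # -> m = 50
p = 10  # -> p = 10
m += p  # -> m = 60
p *= 4  # -> p = 40
m -= 6  # -> m = 54
p //= 4  # -> p = 10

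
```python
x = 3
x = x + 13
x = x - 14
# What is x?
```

Answer: 2

Derivation:
Trace (tracking x):
x = 3  # -> x = 3
x = x + 13  # -> x = 16
x = x - 14  # -> x = 2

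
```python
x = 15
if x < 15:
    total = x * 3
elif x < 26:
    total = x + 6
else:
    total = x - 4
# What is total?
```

Answer: 21

Derivation:
Trace (tracking total):
x = 15  # -> x = 15
if x < 15:  # condition is False
elif x < 26:  # condition is True
    total = x + 6  # -> total = 21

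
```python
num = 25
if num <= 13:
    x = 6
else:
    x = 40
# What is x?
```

Answer: 40

Derivation:
Trace (tracking x):
num = 25  # -> num = 25
if num <= 13:  # condition is False
else:
    x = 40  # -> x = 40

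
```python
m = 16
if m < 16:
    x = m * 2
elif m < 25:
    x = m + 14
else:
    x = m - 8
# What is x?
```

Trace (tracking x):
m = 16  # -> m = 16
if m < 16:  # condition is False
elif m < 25:  # condition is True
    x = m + 14  # -> x = 30

Answer: 30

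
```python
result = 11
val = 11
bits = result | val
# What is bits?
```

Trace (tracking bits):
result = 11  # -> result = 11
val = 11  # -> val = 11
bits = result | val  # -> bits = 11

Answer: 11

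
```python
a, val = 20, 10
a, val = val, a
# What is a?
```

Answer: 10

Derivation:
Trace (tracking a):
a, val = (20, 10)  # -> a = 20, val = 10
a, val = (val, a)  # -> a = 10, val = 20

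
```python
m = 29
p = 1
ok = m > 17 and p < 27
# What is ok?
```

Trace (tracking ok):
m = 29  # -> m = 29
p = 1  # -> p = 1
ok = m > 17 and p < 27  # -> ok = True

Answer: True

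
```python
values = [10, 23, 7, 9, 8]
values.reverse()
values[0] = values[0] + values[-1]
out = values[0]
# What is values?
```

Trace (tracking values):
values = [10, 23, 7, 9, 8]  # -> values = [10, 23, 7, 9, 8]
values.reverse()  # -> values = [8, 9, 7, 23, 10]
values[0] = values[0] + values[-1]  # -> values = [18, 9, 7, 23, 10]
out = values[0]  # -> out = 18

Answer: [18, 9, 7, 23, 10]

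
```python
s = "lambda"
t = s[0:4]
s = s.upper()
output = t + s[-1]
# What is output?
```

Trace (tracking output):
s = 'lambda'  # -> s = 'lambda'
t = s[0:4]  # -> t = 'lamb'
s = s.upper()  # -> s = 'LAMBDA'
output = t + s[-1]  # -> output = 'lambA'

Answer: 'lambA'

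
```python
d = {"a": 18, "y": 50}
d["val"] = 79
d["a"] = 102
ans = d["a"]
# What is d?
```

Answer: {'a': 102, 'y': 50, 'val': 79}

Derivation:
Trace (tracking d):
d = {'a': 18, 'y': 50}  # -> d = {'a': 18, 'y': 50}
d['val'] = 79  # -> d = {'a': 18, 'y': 50, 'val': 79}
d['a'] = 102  # -> d = {'a': 102, 'y': 50, 'val': 79}
ans = d['a']  # -> ans = 102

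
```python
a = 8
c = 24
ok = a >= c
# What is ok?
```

Answer: False

Derivation:
Trace (tracking ok):
a = 8  # -> a = 8
c = 24  # -> c = 24
ok = a >= c  # -> ok = False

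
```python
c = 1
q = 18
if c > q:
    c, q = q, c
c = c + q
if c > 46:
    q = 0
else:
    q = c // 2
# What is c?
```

Answer: 19

Derivation:
Trace (tracking c):
c = 1  # -> c = 1
q = 18  # -> q = 18
if c > q:  # condition is False
c = c + q  # -> c = 19
if c > 46:  # condition is False
else:
    q = c // 2  # -> q = 9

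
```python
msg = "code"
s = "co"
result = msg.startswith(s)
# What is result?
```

Trace (tracking result):
msg = 'code'  # -> msg = 'code'
s = 'co'  # -> s = 'co'
result = msg.startswith(s)  # -> result = True

Answer: True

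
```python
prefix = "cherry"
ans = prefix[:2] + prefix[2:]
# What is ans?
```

Answer: 'cherry'

Derivation:
Trace (tracking ans):
prefix = 'cherry'  # -> prefix = 'cherry'
ans = prefix[:2] + prefix[2:]  # -> ans = 'cherry'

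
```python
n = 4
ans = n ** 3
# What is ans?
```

Trace (tracking ans):
n = 4  # -> n = 4
ans = n ** 3  # -> ans = 64

Answer: 64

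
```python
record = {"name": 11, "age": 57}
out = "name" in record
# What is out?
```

Trace (tracking out):
record = {'name': 11, 'age': 57}  # -> record = {'name': 11, 'age': 57}
out = 'name' in record  # -> out = True

Answer: True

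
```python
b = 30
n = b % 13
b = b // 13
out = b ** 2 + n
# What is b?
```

Trace (tracking b):
b = 30  # -> b = 30
n = b % 13  # -> n = 4
b = b // 13  # -> b = 2
out = b ** 2 + n  # -> out = 8

Answer: 2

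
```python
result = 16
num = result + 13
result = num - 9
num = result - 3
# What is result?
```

Trace (tracking result):
result = 16  # -> result = 16
num = result + 13  # -> num = 29
result = num - 9  # -> result = 20
num = result - 3  # -> num = 17

Answer: 20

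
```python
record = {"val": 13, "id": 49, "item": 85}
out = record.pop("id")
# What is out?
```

Trace (tracking out):
record = {'val': 13, 'id': 49, 'item': 85}  # -> record = {'val': 13, 'id': 49, 'item': 85}
out = record.pop('id')  # -> out = 49

Answer: 49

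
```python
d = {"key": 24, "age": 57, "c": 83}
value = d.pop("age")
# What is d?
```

Answer: {'key': 24, 'c': 83}

Derivation:
Trace (tracking d):
d = {'key': 24, 'age': 57, 'c': 83}  # -> d = {'key': 24, 'age': 57, 'c': 83}
value = d.pop('age')  # -> value = 57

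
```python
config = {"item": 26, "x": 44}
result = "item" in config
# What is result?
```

Answer: True

Derivation:
Trace (tracking result):
config = {'item': 26, 'x': 44}  # -> config = {'item': 26, 'x': 44}
result = 'item' in config  # -> result = True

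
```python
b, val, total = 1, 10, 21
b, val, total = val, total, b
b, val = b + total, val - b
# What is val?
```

Trace (tracking val):
b, val, total = (1, 10, 21)  # -> b = 1, val = 10, total = 21
b, val, total = (val, total, b)  # -> b = 10, val = 21, total = 1
b, val = (b + total, val - b)  # -> b = 11, val = 11

Answer: 11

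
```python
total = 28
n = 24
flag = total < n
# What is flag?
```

Trace (tracking flag):
total = 28  # -> total = 28
n = 24  # -> n = 24
flag = total < n  # -> flag = False

Answer: False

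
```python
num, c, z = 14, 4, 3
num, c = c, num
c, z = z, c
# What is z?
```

Trace (tracking z):
num, c, z = (14, 4, 3)  # -> num = 14, c = 4, z = 3
num, c = (c, num)  # -> num = 4, c = 14
c, z = (z, c)  # -> c = 3, z = 14

Answer: 14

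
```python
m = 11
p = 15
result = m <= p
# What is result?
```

Trace (tracking result):
m = 11  # -> m = 11
p = 15  # -> p = 15
result = m <= p  # -> result = True

Answer: True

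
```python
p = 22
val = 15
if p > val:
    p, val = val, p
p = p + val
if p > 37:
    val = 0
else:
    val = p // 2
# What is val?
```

Trace (tracking val):
p = 22  # -> p = 22
val = 15  # -> val = 15
if p > val:  # condition is True
    p, val = (val, p)  # -> p = 15, val = 22
p = p + val  # -> p = 37
if p > 37:  # condition is False
else:
    val = p // 2  # -> val = 18

Answer: 18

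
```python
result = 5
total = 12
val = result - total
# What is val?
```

Answer: -7

Derivation:
Trace (tracking val):
result = 5  # -> result = 5
total = 12  # -> total = 12
val = result - total  # -> val = -7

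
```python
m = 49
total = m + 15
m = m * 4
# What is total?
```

Answer: 64

Derivation:
Trace (tracking total):
m = 49  # -> m = 49
total = m + 15  # -> total = 64
m = m * 4  # -> m = 196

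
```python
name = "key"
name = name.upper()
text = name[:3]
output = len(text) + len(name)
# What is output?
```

Answer: 6

Derivation:
Trace (tracking output):
name = 'key'  # -> name = 'key'
name = name.upper()  # -> name = 'KEY'
text = name[:3]  # -> text = 'KEY'
output = len(text) + len(name)  # -> output = 6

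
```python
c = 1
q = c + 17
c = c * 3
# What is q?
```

Trace (tracking q):
c = 1  # -> c = 1
q = c + 17  # -> q = 18
c = c * 3  # -> c = 3

Answer: 18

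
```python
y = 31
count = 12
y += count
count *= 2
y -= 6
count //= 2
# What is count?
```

Trace (tracking count):
y = 31  # -> y = 31
count = 12  # -> count = 12
y += count  # -> y = 43
count *= 2  # -> count = 24
y -= 6  # -> y = 37
count //= 2  # -> count = 12

Answer: 12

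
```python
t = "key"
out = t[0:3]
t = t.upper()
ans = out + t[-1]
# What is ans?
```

Answer: 'keyY'

Derivation:
Trace (tracking ans):
t = 'key'  # -> t = 'key'
out = t[0:3]  # -> out = 'key'
t = t.upper()  # -> t = 'KEY'
ans = out + t[-1]  # -> ans = 'keyY'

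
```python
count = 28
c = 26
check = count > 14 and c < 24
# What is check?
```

Trace (tracking check):
count = 28  # -> count = 28
c = 26  # -> c = 26
check = count > 14 and c < 24  # -> check = False

Answer: False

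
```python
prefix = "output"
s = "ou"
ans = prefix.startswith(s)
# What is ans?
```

Answer: True

Derivation:
Trace (tracking ans):
prefix = 'output'  # -> prefix = 'output'
s = 'ou'  # -> s = 'ou'
ans = prefix.startswith(s)  # -> ans = True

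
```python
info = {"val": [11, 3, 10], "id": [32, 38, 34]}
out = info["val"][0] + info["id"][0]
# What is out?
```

Answer: 43

Derivation:
Trace (tracking out):
info = {'val': [11, 3, 10], 'id': [32, 38, 34]}  # -> info = {'val': [11, 3, 10], 'id': [32, 38, 34]}
out = info['val'][0] + info['id'][0]  # -> out = 43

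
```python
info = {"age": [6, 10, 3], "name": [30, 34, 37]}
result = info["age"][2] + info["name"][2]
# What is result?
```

Trace (tracking result):
info = {'age': [6, 10, 3], 'name': [30, 34, 37]}  # -> info = {'age': [6, 10, 3], 'name': [30, 34, 37]}
result = info['age'][2] + info['name'][2]  # -> result = 40

Answer: 40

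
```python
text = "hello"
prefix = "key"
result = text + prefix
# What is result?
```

Answer: 'hellokey'

Derivation:
Trace (tracking result):
text = 'hello'  # -> text = 'hello'
prefix = 'key'  # -> prefix = 'key'
result = text + prefix  # -> result = 'hellokey'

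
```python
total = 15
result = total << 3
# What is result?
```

Answer: 120

Derivation:
Trace (tracking result):
total = 15  # -> total = 15
result = total << 3  # -> result = 120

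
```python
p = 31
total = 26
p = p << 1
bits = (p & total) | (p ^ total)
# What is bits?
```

Trace (tracking bits):
p = 31  # -> p = 31
total = 26  # -> total = 26
p = p << 1  # -> p = 62
bits = p & total | p ^ total  # -> bits = 62

Answer: 62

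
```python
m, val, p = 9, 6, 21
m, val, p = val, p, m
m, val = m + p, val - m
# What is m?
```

Trace (tracking m):
m, val, p = (9, 6, 21)  # -> m = 9, val = 6, p = 21
m, val, p = (val, p, m)  # -> m = 6, val = 21, p = 9
m, val = (m + p, val - m)  # -> m = 15, val = 15

Answer: 15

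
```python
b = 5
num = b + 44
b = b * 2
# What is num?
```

Trace (tracking num):
b = 5  # -> b = 5
num = b + 44  # -> num = 49
b = b * 2  # -> b = 10

Answer: 49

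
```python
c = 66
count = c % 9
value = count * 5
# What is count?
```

Trace (tracking count):
c = 66  # -> c = 66
count = c % 9  # -> count = 3
value = count * 5  # -> value = 15

Answer: 3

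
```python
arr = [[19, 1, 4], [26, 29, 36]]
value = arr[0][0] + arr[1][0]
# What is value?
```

Trace (tracking value):
arr = [[19, 1, 4], [26, 29, 36]]  # -> arr = [[19, 1, 4], [26, 29, 36]]
value = arr[0][0] + arr[1][0]  # -> value = 45

Answer: 45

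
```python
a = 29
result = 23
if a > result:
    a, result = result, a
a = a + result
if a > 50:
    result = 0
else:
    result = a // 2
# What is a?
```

Answer: 52

Derivation:
Trace (tracking a):
a = 29  # -> a = 29
result = 23  # -> result = 23
if a > result:  # condition is True
    a, result = (result, a)  # -> a = 23, result = 29
a = a + result  # -> a = 52
if a > 50:  # condition is True
    result = 0  # -> result = 0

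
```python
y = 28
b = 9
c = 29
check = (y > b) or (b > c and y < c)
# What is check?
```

Answer: True

Derivation:
Trace (tracking check):
y = 28  # -> y = 28
b = 9  # -> b = 9
c = 29  # -> c = 29
check = y > b or (b > c and y < c)  # -> check = True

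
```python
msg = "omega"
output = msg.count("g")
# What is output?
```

Answer: 1

Derivation:
Trace (tracking output):
msg = 'omega'  # -> msg = 'omega'
output = msg.count('g')  # -> output = 1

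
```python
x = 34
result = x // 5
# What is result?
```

Trace (tracking result):
x = 34  # -> x = 34
result = x // 5  # -> result = 6

Answer: 6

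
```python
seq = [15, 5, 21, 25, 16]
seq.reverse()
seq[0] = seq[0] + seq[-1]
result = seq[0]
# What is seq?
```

Answer: [31, 25, 21, 5, 15]

Derivation:
Trace (tracking seq):
seq = [15, 5, 21, 25, 16]  # -> seq = [15, 5, 21, 25, 16]
seq.reverse()  # -> seq = [16, 25, 21, 5, 15]
seq[0] = seq[0] + seq[-1]  # -> seq = [31, 25, 21, 5, 15]
result = seq[0]  # -> result = 31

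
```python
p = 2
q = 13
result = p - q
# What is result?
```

Trace (tracking result):
p = 2  # -> p = 2
q = 13  # -> q = 13
result = p - q  # -> result = -11

Answer: -11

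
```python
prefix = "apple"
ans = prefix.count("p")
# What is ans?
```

Answer: 2

Derivation:
Trace (tracking ans):
prefix = 'apple'  # -> prefix = 'apple'
ans = prefix.count('p')  # -> ans = 2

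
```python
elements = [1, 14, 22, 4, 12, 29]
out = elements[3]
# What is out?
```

Trace (tracking out):
elements = [1, 14, 22, 4, 12, 29]  # -> elements = [1, 14, 22, 4, 12, 29]
out = elements[3]  # -> out = 4

Answer: 4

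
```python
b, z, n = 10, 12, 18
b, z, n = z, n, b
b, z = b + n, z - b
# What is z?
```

Answer: 6

Derivation:
Trace (tracking z):
b, z, n = (10, 12, 18)  # -> b = 10, z = 12, n = 18
b, z, n = (z, n, b)  # -> b = 12, z = 18, n = 10
b, z = (b + n, z - b)  # -> b = 22, z = 6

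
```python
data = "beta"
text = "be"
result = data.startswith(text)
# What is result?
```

Answer: True

Derivation:
Trace (tracking result):
data = 'beta'  # -> data = 'beta'
text = 'be'  # -> text = 'be'
result = data.startswith(text)  # -> result = True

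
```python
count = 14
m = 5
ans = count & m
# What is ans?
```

Answer: 4

Derivation:
Trace (tracking ans):
count = 14  # -> count = 14
m = 5  # -> m = 5
ans = count & m  # -> ans = 4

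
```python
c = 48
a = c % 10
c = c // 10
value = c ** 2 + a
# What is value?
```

Answer: 24

Derivation:
Trace (tracking value):
c = 48  # -> c = 48
a = c % 10  # -> a = 8
c = c // 10  # -> c = 4
value = c ** 2 + a  # -> value = 24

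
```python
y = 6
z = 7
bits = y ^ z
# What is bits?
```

Answer: 1

Derivation:
Trace (tracking bits):
y = 6  # -> y = 6
z = 7  # -> z = 7
bits = y ^ z  # -> bits = 1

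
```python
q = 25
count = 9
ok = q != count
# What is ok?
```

Trace (tracking ok):
q = 25  # -> q = 25
count = 9  # -> count = 9
ok = q != count  # -> ok = True

Answer: True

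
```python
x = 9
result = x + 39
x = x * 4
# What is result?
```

Trace (tracking result):
x = 9  # -> x = 9
result = x + 39  # -> result = 48
x = x * 4  # -> x = 36

Answer: 48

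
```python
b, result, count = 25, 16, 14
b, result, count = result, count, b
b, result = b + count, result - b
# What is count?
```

Answer: 25

Derivation:
Trace (tracking count):
b, result, count = (25, 16, 14)  # -> b = 25, result = 16, count = 14
b, result, count = (result, count, b)  # -> b = 16, result = 14, count = 25
b, result = (b + count, result - b)  # -> b = 41, result = -2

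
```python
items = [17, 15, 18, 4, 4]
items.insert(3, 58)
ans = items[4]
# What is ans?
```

Trace (tracking ans):
items = [17, 15, 18, 4, 4]  # -> items = [17, 15, 18, 4, 4]
items.insert(3, 58)  # -> items = [17, 15, 18, 58, 4, 4]
ans = items[4]  # -> ans = 4

Answer: 4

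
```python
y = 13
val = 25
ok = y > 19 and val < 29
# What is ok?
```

Trace (tracking ok):
y = 13  # -> y = 13
val = 25  # -> val = 25
ok = y > 19 and val < 29  # -> ok = False

Answer: False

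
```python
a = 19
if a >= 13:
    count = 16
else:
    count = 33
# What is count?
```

Answer: 16

Derivation:
Trace (tracking count):
a = 19  # -> a = 19
if a >= 13:  # condition is True
    count = 16  # -> count = 16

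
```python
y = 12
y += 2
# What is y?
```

Answer: 14

Derivation:
Trace (tracking y):
y = 12  # -> y = 12
y += 2  # -> y = 14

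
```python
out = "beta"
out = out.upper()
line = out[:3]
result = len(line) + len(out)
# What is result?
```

Answer: 7

Derivation:
Trace (tracking result):
out = 'beta'  # -> out = 'beta'
out = out.upper()  # -> out = 'BETA'
line = out[:3]  # -> line = 'BET'
result = len(line) + len(out)  # -> result = 7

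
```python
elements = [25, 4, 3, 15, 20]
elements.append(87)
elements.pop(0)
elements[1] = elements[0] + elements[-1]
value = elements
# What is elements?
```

Answer: [4, 91, 15, 20, 87]

Derivation:
Trace (tracking elements):
elements = [25, 4, 3, 15, 20]  # -> elements = [25, 4, 3, 15, 20]
elements.append(87)  # -> elements = [25, 4, 3, 15, 20, 87]
elements.pop(0)  # -> elements = [4, 3, 15, 20, 87]
elements[1] = elements[0] + elements[-1]  # -> elements = [4, 91, 15, 20, 87]
value = elements  # -> value = [4, 91, 15, 20, 87]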